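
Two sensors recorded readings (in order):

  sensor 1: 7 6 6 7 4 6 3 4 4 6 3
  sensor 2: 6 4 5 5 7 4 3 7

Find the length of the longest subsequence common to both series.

4

Let dp[i][j] be the LCS length of the first i values of sensor 1 and the first j values of sensor 2. dp[i][j] = dp[i-1][j-1]+1 when the i-th and j-th values match, else max(dp[i-1][j], dp[i][j-1]).
    ·  6  4  5  5  7  4  3  7
 ·  0  0  0  0  0  0  0  0  0
 7  0  0  0  0  0  1  1  1  1
 6  0  1  1  1  1  1  1  1  1
 6  0  1  1  1  1  1  1  1  1
 7  0  1  1  1  1  2  2  2  2
 4  0  1  2  2  2  2  3  3  3
 6  0  1  2  2  2  2  3  3  3
 3  0  1  2  2  2  2  3  4  4
 4  0  1  2  2  2  2  3  4  4
 4  0  1  2  2  2  2  3  4  4
 6  0  1  2  2  2  2  3  4  4
 3  0  1  2  2  2  2  3  4  4
dp[11][8] = 4. One LCS (by backtracking along matches): 6, 7, 4, 3.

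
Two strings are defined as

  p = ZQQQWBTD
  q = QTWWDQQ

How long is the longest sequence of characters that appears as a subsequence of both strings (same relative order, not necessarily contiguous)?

Let dp[i][j] be the LCS length of the first i characters of p and the first j characters of q. dp[i][j] = dp[i-1][j-1]+1 when the i-th and j-th characters match, else max(dp[i-1][j], dp[i][j-1]).
    ·  Q  T  W  W  D  Q  Q
 ·  0  0  0  0  0  0  0  0
 Z  0  0  0  0  0  0  0  0
 Q  0  1  1  1  1  1  1  1
 Q  0  1  1  1  1  1  2  2
 Q  0  1  1  1  1  1  2  3
 W  0  1  1  2  2  2  2  3
 B  0  1  1  2  2  2  2  3
 T  0  1  2  2  2  2  2  3
 D  0  1  2  2  2  3  3  3
dp[8][7] = 3. One LCS (by backtracking along matches): QQQ.

3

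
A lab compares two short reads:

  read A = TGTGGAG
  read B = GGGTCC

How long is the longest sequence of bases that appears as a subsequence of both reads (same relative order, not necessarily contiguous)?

Taking G at read A[2]=read B[1], G at read A[4]=read B[2], G at read A[5]=read B[3] gives a common subsequence of length 3, and the DP table's final entry dp[7][6] is also 3, so no common subsequence is longer.

3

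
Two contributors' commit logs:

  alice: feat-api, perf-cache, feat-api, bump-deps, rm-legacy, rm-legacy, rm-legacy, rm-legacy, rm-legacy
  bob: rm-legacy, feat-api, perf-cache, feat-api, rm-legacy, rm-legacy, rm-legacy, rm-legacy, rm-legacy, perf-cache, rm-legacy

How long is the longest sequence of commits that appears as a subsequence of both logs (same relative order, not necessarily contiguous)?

8

Taking feat-api (alice #1, bob #2); then perf-cache (alice #2, bob #3); then feat-api (alice #3, bob #4); then rm-legacy (alice #5, bob #6); then rm-legacy (alice #6, bob #7); then rm-legacy (alice #7, bob #8); then rm-legacy (alice #8, bob #9); then rm-legacy (alice #9, bob #11) gives a common subsequence of length 8. Since dp[9][11] = 8, nothing longer is possible.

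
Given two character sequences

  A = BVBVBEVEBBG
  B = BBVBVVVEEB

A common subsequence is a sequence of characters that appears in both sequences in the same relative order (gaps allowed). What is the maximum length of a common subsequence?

One common subsequence of length 7: B [1,2]; then V [2,3]; then B [3,4]; then V [4,7]; then E [6,8]; then E [8,9]; then B [10,10], and the DP table's final entry dp[11][10] is also 7, so no common subsequence is longer.

7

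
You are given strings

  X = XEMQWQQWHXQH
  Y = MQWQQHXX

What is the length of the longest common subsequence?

Let dp[i][j] be the LCS length of the first i characters of X and the first j characters of Y. dp[i][j] = dp[i-1][j-1]+1 when the i-th and j-th characters match, else max(dp[i-1][j], dp[i][j-1]).
    ·  M  Q  W  Q  Q  H  X  X
 ·  0  0  0  0  0  0  0  0  0
 X  0  0  0  0  0  0  0  1  1
 E  0  0  0  0  0  0  0  1  1
 M  0  1  1  1  1  1  1  1  1
 Q  0  1  2  2  2  2  2  2  2
 W  0  1  2  3  3  3  3  3  3
 Q  0  1  2  3  4  4  4  4  4
 Q  0  1  2  3  4  5  5  5  5
 W  0  1  2  3  4  5  5  5  5
 H  0  1  2  3  4  5  6  6  6
 X  0  1  2  3  4  5  6  7  7
 Q  0  1  2  3  4  5  6  7  7
 H  0  1  2  3  4  5  6  7  7
dp[12][8] = 7. One LCS (by backtracking along matches): MQWQQHX.

7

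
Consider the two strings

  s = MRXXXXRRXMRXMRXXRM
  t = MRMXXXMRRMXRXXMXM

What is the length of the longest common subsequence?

Taking M at s[1]=t[1] → R at s[2]=t[2] → X at s[3]=t[4] → X at s[4]=t[5] → X at s[5]=t[6] → R at s[7]=t[8] → R at s[8]=t[9] → X at s[9]=t[11] → R at s[11]=t[12] → X at s[12]=t[14] → M at s[13]=t[15] → X at s[16]=t[16] → M at s[18]=t[17] gives a common subsequence of length 13, and the DP table's final entry dp[18][17] is also 13, so no common subsequence is longer.

13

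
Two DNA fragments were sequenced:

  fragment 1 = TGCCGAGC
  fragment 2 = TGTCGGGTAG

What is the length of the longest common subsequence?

One common subsequence of length 6: T (fragment 1 #1, fragment 2 #1), then G (fragment 1 #2, fragment 2 #2), then C (fragment 1 #3, fragment 2 #4), then G (fragment 1 #5, fragment 2 #7), then A (fragment 1 #6, fragment 2 #9), then G (fragment 1 #7, fragment 2 #10). Since dp[8][10] = 6, nothing longer is possible.

6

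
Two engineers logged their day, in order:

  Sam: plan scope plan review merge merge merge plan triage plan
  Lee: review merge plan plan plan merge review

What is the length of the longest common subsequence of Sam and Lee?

4

Match review (Sam #4, Lee #1); then merge (Sam #5, Lee #2); then plan (Sam #8, Lee #4); then plan (Sam #10, Lee #5) — 4 tasks in the same relative order in both, and the DP table's final entry dp[10][7] is also 4, so no common subsequence is longer.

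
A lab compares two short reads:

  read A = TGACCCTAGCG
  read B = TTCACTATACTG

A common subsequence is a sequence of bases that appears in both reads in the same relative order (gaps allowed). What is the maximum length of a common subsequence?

7

Match T at read A[1]=read B[2]; then A at read A[3]=read B[4]; then C at read A[4]=read B[5]; then T at read A[7]=read B[8]; then A at read A[8]=read B[9]; then C at read A[10]=read B[10]; then G at read A[11]=read B[12] — 7 bases in the same relative order in both. The LCS DP gives dp[11][12] = 7, so this is optimal.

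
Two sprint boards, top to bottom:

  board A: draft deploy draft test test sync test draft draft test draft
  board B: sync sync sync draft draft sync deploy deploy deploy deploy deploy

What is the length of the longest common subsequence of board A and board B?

3

Match draft at board A[1]=board B[4], then draft at board A[3]=board B[5], then sync at board A[6]=board B[6] — 3 tasks in the same relative order in both. The LCS DP gives dp[11][11] = 3, so this is optimal.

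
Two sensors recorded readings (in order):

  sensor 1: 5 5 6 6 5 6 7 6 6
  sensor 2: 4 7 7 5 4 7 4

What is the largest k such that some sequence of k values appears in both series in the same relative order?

2

Let dp[i][j] be the LCS length of the first i values of sensor 1 and the first j values of sensor 2. dp[i][j] = dp[i-1][j-1]+1 when the i-th and j-th values match, else max(dp[i-1][j], dp[i][j-1]).
    ·  4  7  7  5  4  7  4
 ·  0  0  0  0  0  0  0  0
 5  0  0  0  0  1  1  1  1
 5  0  0  0  0  1  1  1  1
 6  0  0  0  0  1  1  1  1
 6  0  0  0  0  1  1  1  1
 5  0  0  0  0  1  1  1  1
 6  0  0  0  0  1  1  1  1
 7  0  0  1  1  1  1  2  2
 6  0  0  1  1  1  1  2  2
 6  0  0  1  1  1  1  2  2
dp[9][7] = 2. One LCS (by backtracking along matches): 5, 7.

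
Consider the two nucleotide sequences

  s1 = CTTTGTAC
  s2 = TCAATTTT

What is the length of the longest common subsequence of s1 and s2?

Let dp[i][j] be the LCS length of the first i bases of s1 and the first j bases of s2. dp[i][j] = dp[i-1][j-1]+1 when the i-th and j-th bases match, else max(dp[i-1][j], dp[i][j-1]).
    ·  T  C  A  A  T  T  T  T
 ·  0  0  0  0  0  0  0  0  0
 C  0  0  1  1  1  1  1  1  1
 T  0  1  1  1  1  2  2  2  2
 T  0  1  1  1  1  2  3  3  3
 T  0  1  1  1  1  2  3  4  4
 G  0  1  1  1  1  2  3  4  4
 T  0  1  1  1  1  2  3  4  5
 A  0  1  1  2  2  2  3  4  5
 C  0  1  2  2  2  2  3  4  5
dp[8][8] = 5. One LCS (by backtracking along matches): CTTTT.

5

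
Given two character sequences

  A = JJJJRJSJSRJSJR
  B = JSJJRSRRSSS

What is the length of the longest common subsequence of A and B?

Pick J (A #1, B #1); then J (A #2, B #3); then J (A #3, B #4); then R (A #5, B #8); then S (A #7, B #9); then S (A #9, B #10); then S (A #12, B #11); all 7 characters appear in both, in order, and the DP table's final entry dp[14][11] is also 7, so no common subsequence is longer.

7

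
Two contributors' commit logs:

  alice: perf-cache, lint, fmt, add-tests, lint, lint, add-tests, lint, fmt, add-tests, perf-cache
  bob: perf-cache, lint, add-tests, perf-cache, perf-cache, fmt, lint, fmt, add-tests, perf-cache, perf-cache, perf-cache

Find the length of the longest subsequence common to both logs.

Pick perf-cache [1,1] → lint [2,2] → fmt [3,6] → lint [8,7] → fmt [9,8] → add-tests [10,9] → perf-cache [11,12]; all 7 commits appear in both, in order. Since dp[11][12] = 7, nothing longer is possible.

7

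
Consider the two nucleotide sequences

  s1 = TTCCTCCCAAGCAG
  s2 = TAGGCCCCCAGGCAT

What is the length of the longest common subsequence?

10

Pick T [1,1], C [3,5], C [4,6], C [6,7], C [7,8], C [8,9], A [9,10], G [11,12], C [12,13], A [13,14]; all 10 bases appear in both, in order, and the DP table's final entry dp[14][15] is also 10, so no common subsequence is longer.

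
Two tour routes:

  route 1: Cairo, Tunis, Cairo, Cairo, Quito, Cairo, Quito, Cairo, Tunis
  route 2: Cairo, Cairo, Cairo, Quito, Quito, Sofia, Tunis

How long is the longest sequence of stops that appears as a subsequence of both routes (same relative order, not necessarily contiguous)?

Pick Cairo [1,1], Cairo [3,2], Cairo [4,3], Quito [5,4], Quito [7,5], Tunis [9,7]; all 6 stops appear in both, in order. The LCS DP gives dp[9][7] = 6, so this is optimal.

6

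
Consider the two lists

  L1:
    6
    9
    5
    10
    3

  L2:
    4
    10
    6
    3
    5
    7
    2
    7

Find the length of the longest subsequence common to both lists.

Let dp[i][j] be the LCS length of the first i values of L1 and the first j values of L2. dp[i][j] = dp[i-1][j-1]+1 when the i-th and j-th values match, else max(dp[i-1][j], dp[i][j-1]).
    ·  4 10  6  3  5  7  2  7
 ·  0  0  0  0  0  0  0  0  0
 6  0  0  0  1  1  1  1  1  1
 9  0  0  0  1  1  1  1  1  1
 5  0  0  0  1  1  2  2  2  2
10  0  0  1  1  1  2  2  2  2
 3  0  0  1  1  2  2  2  2  2
dp[5][8] = 2. One LCS (by backtracking along matches): 6, 5.

2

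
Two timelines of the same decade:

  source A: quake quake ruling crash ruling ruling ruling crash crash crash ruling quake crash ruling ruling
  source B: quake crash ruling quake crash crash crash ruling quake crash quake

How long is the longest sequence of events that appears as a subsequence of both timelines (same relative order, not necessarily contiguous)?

Taking quake at source A[2]=source B[1], crash at source A[4]=source B[2], ruling at source A[5]=source B[3], crash at source A[8]=source B[5], crash at source A[9]=source B[6], crash at source A[10]=source B[7], ruling at source A[11]=source B[8], quake at source A[12]=source B[9], crash at source A[13]=source B[10] gives a common subsequence of length 9. Since dp[15][11] = 9, nothing longer is possible.

9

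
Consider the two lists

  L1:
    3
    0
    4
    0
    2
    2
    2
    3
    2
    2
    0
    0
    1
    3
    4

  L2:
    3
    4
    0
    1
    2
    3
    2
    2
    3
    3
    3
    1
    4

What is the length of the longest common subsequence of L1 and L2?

9

Pick 3 [1,1], 4 [3,2], 0 [4,3], 2 [5,5], 2 [6,7], 2 [7,8], 3 [8,11], 1 [13,12], 4 [15,13]; all 9 values appear in both, in order. dp[15][13] = 9 confirms this is the maximum.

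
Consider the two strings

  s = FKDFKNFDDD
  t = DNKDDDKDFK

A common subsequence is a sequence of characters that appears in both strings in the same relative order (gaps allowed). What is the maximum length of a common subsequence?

5

Match K at s[2]=t[3] → D at s[3]=t[4] → D at s[8]=t[5] → D at s[9]=t[6] → D at s[10]=t[8] — 5 characters in the same relative order in both. The LCS DP gives dp[10][10] = 5, so this is optimal.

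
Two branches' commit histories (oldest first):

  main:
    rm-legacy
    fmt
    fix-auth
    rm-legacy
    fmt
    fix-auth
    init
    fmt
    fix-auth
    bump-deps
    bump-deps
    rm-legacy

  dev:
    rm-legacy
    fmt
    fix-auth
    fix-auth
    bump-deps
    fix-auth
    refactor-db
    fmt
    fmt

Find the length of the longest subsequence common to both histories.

5

Pick rm-legacy (main #1, dev #1); then fmt (main #2, dev #2); then fix-auth (main #3, dev #6); then fmt (main #5, dev #8); then fmt (main #8, dev #9); all 5 commits appear in both, in order. Since dp[12][9] = 5, nothing longer is possible.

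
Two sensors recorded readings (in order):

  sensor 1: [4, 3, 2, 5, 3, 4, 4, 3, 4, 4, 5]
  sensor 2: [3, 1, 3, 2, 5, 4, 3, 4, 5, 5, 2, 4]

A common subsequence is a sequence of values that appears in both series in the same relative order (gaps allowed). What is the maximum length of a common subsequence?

Match 3 (sensor 1 #2, sensor 2 #3), then 2 (sensor 1 #3, sensor 2 #4), then 5 (sensor 1 #4, sensor 2 #5), then 4 (sensor 1 #7, sensor 2 #6), then 3 (sensor 1 #8, sensor 2 #7), then 4 (sensor 1 #9, sensor 2 #8), then 4 (sensor 1 #10, sensor 2 #12) — 7 values in the same relative order in both, and the DP table's final entry dp[11][12] is also 7, so no common subsequence is longer.

7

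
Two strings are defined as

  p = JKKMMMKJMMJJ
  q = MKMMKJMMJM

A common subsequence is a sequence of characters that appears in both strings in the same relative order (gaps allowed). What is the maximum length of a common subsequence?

8

Pick K [3,2]; then M [5,3]; then M [6,4]; then K [7,5]; then J [8,6]; then M [9,7]; then M [10,8]; then J [11,9]; all 8 characters appear in both, in order. The LCS DP gives dp[12][10] = 8, so this is optimal.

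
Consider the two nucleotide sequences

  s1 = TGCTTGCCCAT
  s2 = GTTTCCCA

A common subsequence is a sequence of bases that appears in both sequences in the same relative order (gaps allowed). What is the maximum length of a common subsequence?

One common subsequence of length 7: T at s1[1]=s2[2], T at s1[4]=s2[3], T at s1[5]=s2[4], C at s1[7]=s2[5], C at s1[8]=s2[6], C at s1[9]=s2[7], A at s1[10]=s2[8]. The LCS DP gives dp[11][8] = 7, so this is optimal.

7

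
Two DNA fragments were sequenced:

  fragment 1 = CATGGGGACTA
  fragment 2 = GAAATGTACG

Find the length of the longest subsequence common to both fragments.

Match A (fragment 1 #2, fragment 2 #4), T (fragment 1 #3, fragment 2 #5), G (fragment 1 #4, fragment 2 #6), A (fragment 1 #8, fragment 2 #8), C (fragment 1 #9, fragment 2 #9) — 5 bases in the same relative order in both. The LCS DP gives dp[11][10] = 5, so this is optimal.

5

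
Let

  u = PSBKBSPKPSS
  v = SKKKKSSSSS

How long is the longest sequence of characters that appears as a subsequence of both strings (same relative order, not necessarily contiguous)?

Match S (u #2, v #1), K (u #4, v #5), S (u #6, v #8), S (u #10, v #9), S (u #11, v #10) — 5 characters in the same relative order in both. Since dp[11][10] = 5, nothing longer is possible.

5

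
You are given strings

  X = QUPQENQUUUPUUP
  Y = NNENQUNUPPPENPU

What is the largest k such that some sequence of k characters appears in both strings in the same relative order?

7

Pick Q [1,5] → U [2,8] → P [3,11] → E [5,12] → N [6,13] → P [11,14] → U [13,15]; all 7 characters appear in both, in order, and the DP table's final entry dp[14][15] is also 7, so no common subsequence is longer.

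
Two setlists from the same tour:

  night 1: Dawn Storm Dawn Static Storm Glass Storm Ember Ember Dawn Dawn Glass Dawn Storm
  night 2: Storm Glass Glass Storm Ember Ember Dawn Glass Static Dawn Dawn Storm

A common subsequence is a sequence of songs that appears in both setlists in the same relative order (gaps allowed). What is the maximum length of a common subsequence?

Pick Storm at night 1[2]=night 2[1] → Glass at night 1[6]=night 2[3] → Storm at night 1[7]=night 2[4] → Ember at night 1[8]=night 2[5] → Ember at night 1[9]=night 2[6] → Dawn at night 1[10]=night 2[7] → Dawn at night 1[11]=night 2[10] → Dawn at night 1[13]=night 2[11] → Storm at night 1[14]=night 2[12]; all 9 songs appear in both, in order. Since dp[14][12] = 9, nothing longer is possible.

9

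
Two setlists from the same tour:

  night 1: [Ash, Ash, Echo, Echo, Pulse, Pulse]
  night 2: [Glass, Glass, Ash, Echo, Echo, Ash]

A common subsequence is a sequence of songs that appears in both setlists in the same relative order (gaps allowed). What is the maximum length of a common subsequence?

3

Pick Ash [2,3], then Echo [3,4], then Echo [4,5]; all 3 songs appear in both, in order. Since dp[6][6] = 3, nothing longer is possible.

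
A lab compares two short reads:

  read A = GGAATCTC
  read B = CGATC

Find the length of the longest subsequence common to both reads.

Taking G at read A[2]=read B[2]; then A at read A[4]=read B[3]; then T at read A[7]=read B[4]; then C at read A[8]=read B[5] gives a common subsequence of length 4. Since dp[8][5] = 4, nothing longer is possible.

4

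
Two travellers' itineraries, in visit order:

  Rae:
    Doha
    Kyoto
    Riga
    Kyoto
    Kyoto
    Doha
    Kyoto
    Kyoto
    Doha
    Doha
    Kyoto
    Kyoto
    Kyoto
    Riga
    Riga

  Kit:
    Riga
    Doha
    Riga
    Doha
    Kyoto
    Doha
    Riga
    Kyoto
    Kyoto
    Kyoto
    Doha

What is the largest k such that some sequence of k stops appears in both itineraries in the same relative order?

8

Pick Doha at Rae[1]=Kit[2]; then Riga at Rae[3]=Kit[3]; then Doha at Rae[6]=Kit[4]; then Kyoto at Rae[8]=Kit[5]; then Doha at Rae[9]=Kit[6]; then Kyoto at Rae[11]=Kit[8]; then Kyoto at Rae[12]=Kit[9]; then Kyoto at Rae[13]=Kit[10]; all 8 stops appear in both, in order, and the DP table's final entry dp[15][11] is also 8, so no common subsequence is longer.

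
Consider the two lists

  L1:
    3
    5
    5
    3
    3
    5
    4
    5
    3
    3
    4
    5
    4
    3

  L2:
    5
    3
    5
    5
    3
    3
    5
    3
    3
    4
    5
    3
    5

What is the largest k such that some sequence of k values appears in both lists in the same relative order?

Pick 3 at L1[1]=L2[2], 5 at L1[2]=L2[3], 5 at L1[3]=L2[4], 3 at L1[4]=L2[5], 3 at L1[5]=L2[6], 5 at L1[8]=L2[7], 3 at L1[9]=L2[8], 3 at L1[10]=L2[9], 4 at L1[11]=L2[10], 5 at L1[12]=L2[11], 3 at L1[14]=L2[12]; all 11 values appear in both, in order, and the DP table's final entry dp[14][13] is also 11, so no common subsequence is longer.

11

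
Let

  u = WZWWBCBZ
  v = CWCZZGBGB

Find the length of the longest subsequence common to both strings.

Match W (u #1, v #2), Z (u #2, v #5), B (u #5, v #7), B (u #7, v #9) — 4 characters in the same relative order in both. dp[8][9] = 4 confirms this is the maximum.

4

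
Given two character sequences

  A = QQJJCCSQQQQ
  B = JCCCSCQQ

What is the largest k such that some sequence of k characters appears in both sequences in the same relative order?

6

Let dp[i][j] be the LCS length of the first i characters of A and the first j characters of B. dp[i][j] = dp[i-1][j-1]+1 when the i-th and j-th characters match, else max(dp[i-1][j], dp[i][j-1]).
    ·  J  C  C  C  S  C  Q  Q
 ·  0  0  0  0  0  0  0  0  0
 Q  0  0  0  0  0  0  0  1  1
 Q  0  0  0  0  0  0  0  1  2
 J  0  1  1  1  1  1  1  1  2
 J  0  1  1  1  1  1  1  1  2
 C  0  1  2  2  2  2  2  2  2
 C  0  1  2  3  3  3  3  3  3
 S  0  1  2  3  3  4  4  4  4
 Q  0  1  2  3  3  4  4  5  5
 Q  0  1  2  3  3  4  4  5  6
 Q  0  1  2  3  3  4  4  5  6
 Q  0  1  2  3  3  4  4  5  6
dp[11][8] = 6. One LCS (by backtracking along matches): JCCSQQ.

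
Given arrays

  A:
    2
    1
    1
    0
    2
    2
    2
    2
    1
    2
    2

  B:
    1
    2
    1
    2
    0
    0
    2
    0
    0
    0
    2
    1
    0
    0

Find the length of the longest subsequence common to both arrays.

Taking 2 (A #1, B #2), then 1 (A #2, B #3), then 0 (A #4, B #6), then 2 (A #5, B #7), then 2 (A #8, B #11), then 1 (A #9, B #12) gives a common subsequence of length 6. Since dp[11][14] = 6, nothing longer is possible.

6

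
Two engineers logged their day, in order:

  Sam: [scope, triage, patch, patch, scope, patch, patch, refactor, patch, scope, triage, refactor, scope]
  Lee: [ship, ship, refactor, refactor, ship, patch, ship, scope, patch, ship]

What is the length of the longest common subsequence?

Pick patch at Sam[3]=Lee[6], then scope at Sam[5]=Lee[8], then patch at Sam[6]=Lee[9]; all 3 tasks appear in both, in order, and the DP table's final entry dp[13][10] is also 3, so no common subsequence is longer.

3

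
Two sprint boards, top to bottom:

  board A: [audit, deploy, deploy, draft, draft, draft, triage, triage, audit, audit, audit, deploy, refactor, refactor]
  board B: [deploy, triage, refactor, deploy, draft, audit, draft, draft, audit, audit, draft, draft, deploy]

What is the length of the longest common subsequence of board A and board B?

Match deploy [2,1]; then deploy [3,4]; then draft [4,5]; then draft [5,7]; then draft [6,8]; then audit [9,9]; then audit [10,10]; then deploy [12,13] — 8 tasks in the same relative order in both, and the DP table's final entry dp[14][13] is also 8, so no common subsequence is longer.

8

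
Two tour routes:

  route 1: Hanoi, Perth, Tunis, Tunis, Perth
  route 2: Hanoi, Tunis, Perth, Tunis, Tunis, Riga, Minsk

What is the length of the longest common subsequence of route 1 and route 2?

Pick Hanoi (route 1 #1, route 2 #1); then Perth (route 1 #2, route 2 #3); then Tunis (route 1 #3, route 2 #4); then Tunis (route 1 #4, route 2 #5); all 4 stops appear in both, in order. dp[5][7] = 4 confirms this is the maximum.

4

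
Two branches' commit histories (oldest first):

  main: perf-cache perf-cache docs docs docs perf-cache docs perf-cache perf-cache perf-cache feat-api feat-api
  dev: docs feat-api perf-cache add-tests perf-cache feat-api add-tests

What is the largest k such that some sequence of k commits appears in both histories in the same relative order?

Pick docs (main #3, dev #1) → perf-cache (main #6, dev #3) → perf-cache (main #10, dev #5) → feat-api (main #11, dev #6); all 4 commits appear in both, in order, and the DP table's final entry dp[12][7] is also 4, so no common subsequence is longer.

4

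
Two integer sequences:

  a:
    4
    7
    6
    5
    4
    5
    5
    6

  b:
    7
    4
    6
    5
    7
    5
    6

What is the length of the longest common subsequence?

Match 4 at a[1]=b[2], then 6 at a[3]=b[3], then 5 at a[4]=b[4], then 5 at a[7]=b[6], then 6 at a[8]=b[7] — 5 values in the same relative order in both. Since dp[8][7] = 5, nothing longer is possible.

5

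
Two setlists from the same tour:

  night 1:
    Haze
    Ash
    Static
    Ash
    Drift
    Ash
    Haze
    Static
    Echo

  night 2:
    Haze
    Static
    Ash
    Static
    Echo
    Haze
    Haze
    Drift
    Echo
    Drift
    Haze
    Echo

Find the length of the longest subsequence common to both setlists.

6

Match Haze [1,1], then Ash [2,3], then Static [3,4], then Drift [5,10], then Haze [7,11], then Echo [9,12] — 6 songs in the same relative order in both. Since dp[9][12] = 6, nothing longer is possible.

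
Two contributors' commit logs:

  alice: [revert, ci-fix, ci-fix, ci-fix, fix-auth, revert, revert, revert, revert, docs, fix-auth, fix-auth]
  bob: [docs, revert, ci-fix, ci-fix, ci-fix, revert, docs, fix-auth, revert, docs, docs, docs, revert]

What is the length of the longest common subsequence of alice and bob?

7

Pick revert [1,2], ci-fix [2,3], ci-fix [3,4], ci-fix [4,5], fix-auth [5,8], revert [6,9], revert [9,13]; all 7 commits appear in both, in order. dp[12][13] = 7 confirms this is the maximum.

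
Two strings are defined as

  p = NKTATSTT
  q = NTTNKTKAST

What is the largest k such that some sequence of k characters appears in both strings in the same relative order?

Let dp[i][j] be the LCS length of the first i characters of p and the first j characters of q. dp[i][j] = dp[i-1][j-1]+1 when the i-th and j-th characters match, else max(dp[i-1][j], dp[i][j-1]).
    ·  N  T  T  N  K  T  K  A  S  T
 ·  0  0  0  0  0  0  0  0  0  0  0
 N  0  1  1  1  1  1  1  1  1  1  1
 K  0  1  1  1  1  2  2  2  2  2  2
 T  0  1  2  2  2  2  3  3  3  3  3
 A  0  1  2  2  2  2  3  3  4  4  4
 T  0  1  2  3  3  3  3  3  4  4  5
 S  0  1  2  3  3  3  3  3  4  5  5
 T  0  1  2  3  3  3  4  4  4  5  6
 T  0  1  2  3  3  3  4  4  4  5  6
dp[8][10] = 6. One LCS (by backtracking along matches): NKTAST.

6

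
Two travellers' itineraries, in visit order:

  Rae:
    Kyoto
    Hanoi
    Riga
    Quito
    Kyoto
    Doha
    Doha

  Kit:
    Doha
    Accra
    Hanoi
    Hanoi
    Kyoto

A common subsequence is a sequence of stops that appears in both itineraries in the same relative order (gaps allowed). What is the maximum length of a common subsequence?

2

Pick Hanoi (Rae #2, Kit #4); then Kyoto (Rae #5, Kit #5); all 2 stops appear in both, in order. The LCS DP gives dp[7][5] = 2, so this is optimal.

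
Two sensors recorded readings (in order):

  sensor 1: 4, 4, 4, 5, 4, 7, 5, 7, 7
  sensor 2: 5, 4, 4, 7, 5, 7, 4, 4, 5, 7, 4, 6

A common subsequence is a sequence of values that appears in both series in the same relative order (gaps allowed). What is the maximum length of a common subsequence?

Let dp[i][j] be the LCS length of the first i values of sensor 1 and the first j values of sensor 2. dp[i][j] = dp[i-1][j-1]+1 when the i-th and j-th values match, else max(dp[i-1][j], dp[i][j-1]).
    ·  5  4  4  7  5  7  4  4  5  7  4  6
 ·  0  0  0  0  0  0  0  0  0  0  0  0  0
 4  0  0  1  1  1  1  1  1  1  1  1  1  1
 4  0  0  1  2  2  2  2  2  2  2  2  2  2
 4  0  0  1  2  2  2  2  3  3  3  3  3  3
 5  0  1  1  2  2  3  3  3  3  4  4  4  4
 4  0  1  2  2  2  3  3  4  4  4  4  5  5
 7  0  1  2  2  3  3  4  4  4  4  5  5  5
 5  0  1  2  2  3  4  4  4  4  5  5  5  5
 7  0  1  2  2  3  4  5  5  5  5  6  6  6
 7  0  1  2  2  3  4  5  5  5  5  6  6  6
dp[9][12] = 6. One LCS (by backtracking along matches): 4, 4, 4, 4, 5, 7.

6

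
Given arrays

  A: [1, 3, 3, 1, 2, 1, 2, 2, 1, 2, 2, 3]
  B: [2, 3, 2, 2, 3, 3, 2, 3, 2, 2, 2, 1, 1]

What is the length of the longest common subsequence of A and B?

Pick 3 at A[2]=B[6] → 3 at A[3]=B[8] → 2 at A[5]=B[9] → 2 at A[7]=B[10] → 2 at A[8]=B[11] → 1 at A[9]=B[13]; all 6 values appear in both, in order. Since dp[12][13] = 6, nothing longer is possible.

6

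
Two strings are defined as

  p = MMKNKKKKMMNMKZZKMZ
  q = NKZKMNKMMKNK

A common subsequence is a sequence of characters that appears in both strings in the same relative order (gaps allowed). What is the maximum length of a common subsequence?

Taking N [4,1]; then K [5,2]; then K [6,4]; then K [8,7]; then M [9,8]; then M [10,9]; then N [11,11]; then K [16,12] gives a common subsequence of length 8. dp[18][12] = 8 confirms this is the maximum.

8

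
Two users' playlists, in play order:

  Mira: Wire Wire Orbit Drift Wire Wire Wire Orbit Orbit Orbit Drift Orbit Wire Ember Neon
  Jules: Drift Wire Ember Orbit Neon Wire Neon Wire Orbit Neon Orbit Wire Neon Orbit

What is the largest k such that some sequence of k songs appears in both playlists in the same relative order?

8

One common subsequence of length 8: Wire (Mira #1, Jules #2), then Orbit (Mira #3, Jules #4), then Wire (Mira #5, Jules #6), then Wire (Mira #7, Jules #8), then Orbit (Mira #8, Jules #9), then Orbit (Mira #12, Jules #11), then Wire (Mira #13, Jules #12), then Neon (Mira #15, Jules #13). Since dp[15][14] = 8, nothing longer is possible.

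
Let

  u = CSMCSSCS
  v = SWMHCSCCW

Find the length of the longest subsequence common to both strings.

5

Taking S (u #2, v #1), M (u #3, v #3), C (u #4, v #5), S (u #5, v #6), C (u #7, v #8) gives a common subsequence of length 5, and the DP table's final entry dp[8][9] is also 5, so no common subsequence is longer.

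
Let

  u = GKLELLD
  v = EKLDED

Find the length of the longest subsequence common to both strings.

Let dp[i][j] be the LCS length of the first i characters of u and the first j characters of v. dp[i][j] = dp[i-1][j-1]+1 when the i-th and j-th characters match, else max(dp[i-1][j], dp[i][j-1]).
    ·  E  K  L  D  E  D
 ·  0  0  0  0  0  0  0
 G  0  0  0  0  0  0  0
 K  0  0  1  1  1  1  1
 L  0  0  1  2  2  2  2
 E  0  1  1  2  2  3  3
 L  0  1  1  2  2  3  3
 L  0  1  1  2  2  3  3
 D  0  1  1  2  3  3  4
dp[7][6] = 4. One LCS (by backtracking along matches): KLED.

4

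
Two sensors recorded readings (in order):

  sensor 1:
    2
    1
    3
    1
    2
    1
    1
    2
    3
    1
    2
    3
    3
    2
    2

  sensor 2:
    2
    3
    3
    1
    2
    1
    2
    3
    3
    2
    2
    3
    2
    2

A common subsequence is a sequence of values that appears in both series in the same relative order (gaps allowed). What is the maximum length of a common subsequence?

11

Match 2 [1,1], then 3 [3,3], then 1 [4,4], then 2 [5,5], then 1 [7,6], then 2 [8,7], then 3 [9,9], then 2 [11,11], then 3 [13,12], then 2 [14,13], then 2 [15,14] — 11 values in the same relative order in both. The LCS DP gives dp[15][14] = 11, so this is optimal.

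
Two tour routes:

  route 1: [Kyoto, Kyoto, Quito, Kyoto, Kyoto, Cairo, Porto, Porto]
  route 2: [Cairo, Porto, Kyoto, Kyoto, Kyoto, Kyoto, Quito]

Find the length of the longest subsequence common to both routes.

4

Pick Kyoto at route 1[1]=route 2[3], Kyoto at route 1[2]=route 2[4], Kyoto at route 1[4]=route 2[5], Kyoto at route 1[5]=route 2[6]; all 4 stops appear in both, in order. dp[8][7] = 4 confirms this is the maximum.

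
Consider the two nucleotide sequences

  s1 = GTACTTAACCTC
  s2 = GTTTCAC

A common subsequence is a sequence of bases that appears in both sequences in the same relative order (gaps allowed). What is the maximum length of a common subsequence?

6

Taking G [1,1] → T [2,2] → T [5,3] → T [6,4] → A [8,6] → C [12,7] gives a common subsequence of length 6. Since dp[12][7] = 6, nothing longer is possible.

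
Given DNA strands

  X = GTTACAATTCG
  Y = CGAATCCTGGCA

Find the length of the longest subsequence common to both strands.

Pick G at X[1]=Y[2] → A at X[6]=Y[3] → A at X[7]=Y[4] → T at X[8]=Y[5] → T at X[9]=Y[8] → C at X[10]=Y[11]; all 6 bases appear in both, in order, and the DP table's final entry dp[11][12] is also 6, so no common subsequence is longer.

6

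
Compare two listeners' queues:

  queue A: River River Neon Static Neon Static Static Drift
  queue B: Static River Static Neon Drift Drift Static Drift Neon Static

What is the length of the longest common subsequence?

5

Taking River [1,2] → Neon [3,4] → Static [4,7] → Neon [5,9] → Static [7,10] gives a common subsequence of length 5, and the DP table's final entry dp[8][10] is also 5, so no common subsequence is longer.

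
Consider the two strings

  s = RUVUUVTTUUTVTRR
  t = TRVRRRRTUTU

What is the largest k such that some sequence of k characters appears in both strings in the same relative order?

Match R (s #1, t #2), then V (s #3, t #3), then U (s #5, t #9), then T (s #8, t #10), then U (s #10, t #11) — 5 characters in the same relative order in both. The LCS DP gives dp[15][11] = 5, so this is optimal.

5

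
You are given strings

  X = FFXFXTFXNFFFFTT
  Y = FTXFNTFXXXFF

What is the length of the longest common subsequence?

8

Taking F at X[1]=Y[1], then X at X[3]=Y[3], then F at X[4]=Y[4], then T at X[6]=Y[6], then F at X[7]=Y[7], then X at X[8]=Y[10], then F at X[12]=Y[11], then F at X[13]=Y[12] gives a common subsequence of length 8. Since dp[15][12] = 8, nothing longer is possible.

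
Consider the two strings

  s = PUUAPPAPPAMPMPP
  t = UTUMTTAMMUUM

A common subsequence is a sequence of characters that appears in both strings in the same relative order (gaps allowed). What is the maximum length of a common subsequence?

5

One common subsequence of length 5: U at s[2]=t[1], U at s[3]=t[3], A at s[4]=t[7], M at s[11]=t[9], M at s[13]=t[12]. dp[15][12] = 5 confirms this is the maximum.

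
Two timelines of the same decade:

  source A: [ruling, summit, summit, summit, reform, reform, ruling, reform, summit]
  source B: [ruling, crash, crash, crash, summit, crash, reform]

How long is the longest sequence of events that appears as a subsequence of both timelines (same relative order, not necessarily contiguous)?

Pick ruling at source A[1]=source B[1]; then summit at source A[2]=source B[5]; then reform at source A[8]=source B[7]; all 3 events appear in both, in order, and the DP table's final entry dp[9][7] is also 3, so no common subsequence is longer.

3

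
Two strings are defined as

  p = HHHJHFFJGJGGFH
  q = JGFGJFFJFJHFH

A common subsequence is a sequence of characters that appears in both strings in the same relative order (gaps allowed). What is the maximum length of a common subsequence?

One common subsequence of length 7: J [4,5], F [6,6], F [7,7], J [8,8], J [10,10], F [13,12], H [14,13]. dp[14][13] = 7 confirms this is the maximum.

7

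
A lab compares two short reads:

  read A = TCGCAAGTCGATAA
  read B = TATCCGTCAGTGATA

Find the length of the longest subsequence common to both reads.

Taking T [1,3] → C [2,5] → G [3,6] → C [4,8] → A [6,9] → G [7,10] → T [8,11] → G [10,12] → A [11,13] → T [12,14] → A [14,15] gives a common subsequence of length 11. The LCS DP gives dp[14][15] = 11, so this is optimal.

11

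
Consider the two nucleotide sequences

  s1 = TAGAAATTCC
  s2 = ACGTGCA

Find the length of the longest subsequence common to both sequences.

Let dp[i][j] be the LCS length of the first i bases of s1 and the first j bases of s2. dp[i][j] = dp[i-1][j-1]+1 when the i-th and j-th bases match, else max(dp[i-1][j], dp[i][j-1]).
    ·  A  C  G  T  G  C  A
 ·  0  0  0  0  0  0  0  0
 T  0  0  0  0  1  1  1  1
 A  0  1  1  1  1  1  1  2
 G  0  1  1  2  2  2  2  2
 A  0  1  1  2  2  2  2  3
 A  0  1  1  2  2  2  2  3
 A  0  1  1  2  2  2  2  3
 T  0  1  1  2  3  3  3  3
 T  0  1  1  2  3  3  3  3
 C  0  1  2  2  3  3  4  4
 C  0  1  2  2  3  3  4  4
dp[10][7] = 4. One LCS (by backtracking along matches): AGTC.

4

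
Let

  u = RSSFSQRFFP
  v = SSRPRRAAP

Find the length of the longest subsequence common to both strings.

4

One common subsequence of length 4: S (u #2, v #1) → S (u #3, v #2) → R (u #7, v #6) → P (u #10, v #9). The LCS DP gives dp[10][9] = 4, so this is optimal.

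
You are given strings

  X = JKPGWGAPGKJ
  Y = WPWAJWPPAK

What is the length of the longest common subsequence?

Let dp[i][j] be the LCS length of the first i characters of X and the first j characters of Y. dp[i][j] = dp[i-1][j-1]+1 when the i-th and j-th characters match, else max(dp[i-1][j], dp[i][j-1]).
    ·  W  P  W  A  J  W  P  P  A  K
 ·  0  0  0  0  0  0  0  0  0  0  0
 J  0  0  0  0  0  1  1  1  1  1  1
 K  0  0  0  0  0  1  1  1  1  1  2
 P  0  0  1  1  1  1  1  2  2  2  2
 G  0  0  1  1  1  1  1  2  2  2  2
 W  0  1  1  2  2  2  2  2  2  2  2
 G  0  1  1  2  2  2  2  2  2  2  2
 A  0  1  1  2  3  3  3  3  3  3  3
 P  0  1  2  2  3  3  3  4  4  4  4
 G  0  1  2  2  3  3  3  4  4  4  4
 K  0  1  2  2  3  3  3  4  4  4  5
 J  0  1  2  2  3  4  4  4  4  4  5
dp[11][10] = 5. One LCS (by backtracking along matches): PWAPK.

5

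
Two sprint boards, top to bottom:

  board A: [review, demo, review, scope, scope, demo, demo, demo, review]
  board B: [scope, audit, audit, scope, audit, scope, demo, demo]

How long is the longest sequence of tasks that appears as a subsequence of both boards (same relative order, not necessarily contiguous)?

4

Taking scope [4,4], scope [5,6], demo [7,7], demo [8,8] gives a common subsequence of length 4. dp[9][8] = 4 confirms this is the maximum.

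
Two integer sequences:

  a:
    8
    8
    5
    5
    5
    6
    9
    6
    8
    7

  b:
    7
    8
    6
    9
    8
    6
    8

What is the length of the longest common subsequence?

5

Match 8 (a #2, b #2), then 6 (a #6, b #3), then 9 (a #7, b #4), then 6 (a #8, b #6), then 8 (a #9, b #7) — 5 values in the same relative order in both, and the DP table's final entry dp[10][7] is also 5, so no common subsequence is longer.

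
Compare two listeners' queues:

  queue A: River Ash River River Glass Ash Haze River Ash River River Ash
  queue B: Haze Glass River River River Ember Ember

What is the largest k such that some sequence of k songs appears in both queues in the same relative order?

4

One common subsequence of length 4: Glass (queue A #5, queue B #2), River (queue A #8, queue B #3), River (queue A #10, queue B #4), River (queue A #11, queue B #5). The LCS DP gives dp[12][7] = 4, so this is optimal.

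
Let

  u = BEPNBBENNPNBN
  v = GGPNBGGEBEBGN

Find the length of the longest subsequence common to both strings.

One common subsequence of length 7: P [3,3] → N [4,4] → B [5,5] → B [6,9] → E [7,10] → B [12,11] → N [13,13]. The LCS DP gives dp[13][13] = 7, so this is optimal.

7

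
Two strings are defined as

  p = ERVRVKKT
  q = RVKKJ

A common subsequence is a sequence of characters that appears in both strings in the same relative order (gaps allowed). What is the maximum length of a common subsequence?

Let dp[i][j] be the LCS length of the first i characters of p and the first j characters of q. dp[i][j] = dp[i-1][j-1]+1 when the i-th and j-th characters match, else max(dp[i-1][j], dp[i][j-1]).
    ·  R  V  K  K  J
 ·  0  0  0  0  0  0
 E  0  0  0  0  0  0
 R  0  1  1  1  1  1
 V  0  1  2  2  2  2
 R  0  1  2  2  2  2
 V  0  1  2  2  2  2
 K  0  1  2  3  3  3
 K  0  1  2  3  4  4
 T  0  1  2  3  4  4
dp[8][5] = 4. One LCS (by backtracking along matches): RVKK.

4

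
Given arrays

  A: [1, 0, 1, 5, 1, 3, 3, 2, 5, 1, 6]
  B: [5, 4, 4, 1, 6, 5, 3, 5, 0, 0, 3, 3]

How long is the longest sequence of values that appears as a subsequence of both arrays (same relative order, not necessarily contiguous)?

4

Match 1 [1,4], 0 [2,10], 3 [6,11], 3 [7,12] — 4 values in the same relative order in both. Since dp[11][12] = 4, nothing longer is possible.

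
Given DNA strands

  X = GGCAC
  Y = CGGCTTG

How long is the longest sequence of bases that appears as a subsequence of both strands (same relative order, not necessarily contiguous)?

3

Let dp[i][j] be the LCS length of the first i bases of X and the first j bases of Y. dp[i][j] = dp[i-1][j-1]+1 when the i-th and j-th bases match, else max(dp[i-1][j], dp[i][j-1]).
    ·  C  G  G  C  T  T  G
 ·  0  0  0  0  0  0  0  0
 G  0  0  1  1  1  1  1  1
 G  0  0  1  2  2  2  2  2
 C  0  1  1  2  3  3  3  3
 A  0  1  1  2  3  3  3  3
 C  0  1  1  2  3  3  3  3
dp[5][7] = 3. One LCS (by backtracking along matches): GGC.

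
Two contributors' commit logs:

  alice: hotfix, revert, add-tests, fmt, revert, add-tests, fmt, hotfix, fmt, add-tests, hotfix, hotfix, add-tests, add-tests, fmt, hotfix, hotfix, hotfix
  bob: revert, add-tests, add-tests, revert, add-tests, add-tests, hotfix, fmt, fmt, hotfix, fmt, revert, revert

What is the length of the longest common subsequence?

One common subsequence of length 8: revert at alice[2]=bob[1] → add-tests at alice[3]=bob[3] → revert at alice[5]=bob[4] → add-tests at alice[6]=bob[6] → fmt at alice[7]=bob[8] → fmt at alice[9]=bob[9] → hotfix at alice[12]=bob[10] → fmt at alice[15]=bob[11]. dp[18][13] = 8 confirms this is the maximum.

8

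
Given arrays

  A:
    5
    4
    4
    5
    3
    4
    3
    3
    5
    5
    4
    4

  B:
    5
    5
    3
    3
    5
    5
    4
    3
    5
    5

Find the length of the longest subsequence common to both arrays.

7

One common subsequence of length 7: 5 [1,1] → 5 [4,2] → 3 [5,4] → 4 [6,7] → 3 [8,8] → 5 [9,9] → 5 [10,10]. dp[12][10] = 7 confirms this is the maximum.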